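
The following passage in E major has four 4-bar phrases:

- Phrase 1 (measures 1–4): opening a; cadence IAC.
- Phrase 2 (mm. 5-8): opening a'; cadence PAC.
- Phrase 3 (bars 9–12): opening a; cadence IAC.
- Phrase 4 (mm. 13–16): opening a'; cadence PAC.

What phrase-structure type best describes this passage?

The cadence pattern IAC–PAC–IAC–PAC is weak–strong twice, and phrases 3–4 restate phrases 1–2: a period heard twice, not a double period (which would end weakly at phrase 2).

repeated period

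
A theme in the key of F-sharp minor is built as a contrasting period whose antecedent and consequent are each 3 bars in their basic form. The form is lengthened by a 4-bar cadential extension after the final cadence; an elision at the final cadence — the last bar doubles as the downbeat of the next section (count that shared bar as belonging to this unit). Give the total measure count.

10 measures

Basic contrasting period: 3 + 3 = 6 bars.
6 (basic form) + 4 (cadential extension) = 10.
The elision shares a bar with the next section but does not change this unit's count.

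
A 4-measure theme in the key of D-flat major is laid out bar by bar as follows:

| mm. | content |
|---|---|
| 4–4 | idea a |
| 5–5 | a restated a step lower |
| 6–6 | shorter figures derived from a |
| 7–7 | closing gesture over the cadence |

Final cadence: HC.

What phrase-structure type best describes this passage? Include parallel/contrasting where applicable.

sentence

Basic idea (measure 4) + its repetition (m. 5) form the presentation; fragmentation and cadence (mm. 6-7) form the continuation — the 4-bar whole is a sentence.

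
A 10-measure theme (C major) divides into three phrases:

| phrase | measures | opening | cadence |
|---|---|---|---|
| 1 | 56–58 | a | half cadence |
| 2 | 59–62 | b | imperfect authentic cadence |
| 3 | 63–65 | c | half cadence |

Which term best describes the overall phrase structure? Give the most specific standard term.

phrase group

The final phrase closes with a half cadence, which is not stronger than the preceding imperfect authentic cadence; the 3 phrases lack an overall antecedent–consequent design and so form a phrase group.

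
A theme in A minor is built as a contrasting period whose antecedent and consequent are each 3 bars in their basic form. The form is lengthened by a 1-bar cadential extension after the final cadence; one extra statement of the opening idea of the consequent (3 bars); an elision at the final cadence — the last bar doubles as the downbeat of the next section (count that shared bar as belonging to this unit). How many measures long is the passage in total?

Basic contrasting period: 3 + 3 = 6 bars.
6 (basic form) + 1 (cadential extension) + 3 (extra statement) = 10.
The elision shares a bar with the next section but does not change this unit's count.

10 measures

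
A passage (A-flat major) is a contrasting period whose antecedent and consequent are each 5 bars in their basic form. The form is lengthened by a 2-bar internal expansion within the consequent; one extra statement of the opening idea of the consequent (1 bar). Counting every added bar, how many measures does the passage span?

13 measures

Basic contrasting period: 5 + 5 = 10 bars.
10 (basic form) + 2 (internal expansion) + 1 (extra statement) = 13.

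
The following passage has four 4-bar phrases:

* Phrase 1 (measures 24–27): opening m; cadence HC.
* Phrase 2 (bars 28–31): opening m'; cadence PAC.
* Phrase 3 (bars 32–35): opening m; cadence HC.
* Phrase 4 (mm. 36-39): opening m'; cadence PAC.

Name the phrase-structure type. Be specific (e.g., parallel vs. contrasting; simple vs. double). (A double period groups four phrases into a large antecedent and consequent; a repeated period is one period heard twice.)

The cadence pattern HC–PAC–HC–PAC is weak–strong twice, and phrases 3–4 restate phrases 1–2: a period heard twice, not a double period (which would end weakly at phrase 2).

repeated period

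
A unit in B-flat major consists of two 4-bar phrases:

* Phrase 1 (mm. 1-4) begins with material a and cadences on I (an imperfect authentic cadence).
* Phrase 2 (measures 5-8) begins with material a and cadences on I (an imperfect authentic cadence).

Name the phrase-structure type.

repeated phrase

Both phrases have the same opening (a) and the same cadence (imperfect authentic cadence): the second is a restatement, not a consequent, so this is a repeated phrase rather than a period.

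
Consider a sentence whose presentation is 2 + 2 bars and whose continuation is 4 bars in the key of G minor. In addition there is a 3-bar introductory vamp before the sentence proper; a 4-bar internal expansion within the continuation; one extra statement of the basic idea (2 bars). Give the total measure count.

Basic sentence: 2 + 2 + 4 = 8 bars.
8 (basic form) + 3 (introduction) + 4 (internal expansion) + 2 (extra statement) = 17.

17 measures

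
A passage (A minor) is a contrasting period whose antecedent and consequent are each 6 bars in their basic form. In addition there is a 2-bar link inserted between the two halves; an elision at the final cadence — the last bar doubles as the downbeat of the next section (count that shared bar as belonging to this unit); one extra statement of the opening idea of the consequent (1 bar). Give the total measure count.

Basic contrasting period: 6 + 6 = 12 bars.
12 (basic form) + 2 (link) + 1 (extra statement) = 15.
The elision shares a bar with the next section but does not change this unit's count.

15 measures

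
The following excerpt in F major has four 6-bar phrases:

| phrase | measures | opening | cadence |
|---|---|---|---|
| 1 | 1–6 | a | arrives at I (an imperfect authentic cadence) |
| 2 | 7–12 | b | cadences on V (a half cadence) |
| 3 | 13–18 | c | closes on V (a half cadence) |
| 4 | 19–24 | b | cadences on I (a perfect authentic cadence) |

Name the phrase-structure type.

Four phrases in two halves: the first half (measures 1-12) ends with a half cadence, the second (bars 13–24) with a perfect authentic cadence — a large antecedent–consequent pair, i.e. a double period.
Phrase 3 begins with different material from phrase 1, making it contrasting.

contrasting double period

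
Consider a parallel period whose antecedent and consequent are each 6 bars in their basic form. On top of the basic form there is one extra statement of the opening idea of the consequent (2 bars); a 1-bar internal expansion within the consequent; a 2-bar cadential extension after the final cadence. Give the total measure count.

17 measures

Basic parallel period: 6 + 6 = 12 bars.
12 (basic form) + 2 (extra statement) + 1 (internal expansion) + 2 (cadential extension) = 17.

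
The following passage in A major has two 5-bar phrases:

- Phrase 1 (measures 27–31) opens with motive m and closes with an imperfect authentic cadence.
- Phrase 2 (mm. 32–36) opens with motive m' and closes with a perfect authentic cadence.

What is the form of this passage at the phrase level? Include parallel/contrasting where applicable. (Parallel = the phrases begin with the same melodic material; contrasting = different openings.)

parallel period

Phrase 1 ends with an imperfect authentic cadence (weaker) and phrase 2 with a perfect authentic cadence (stronger): antecedent + consequent = a period.
The two phrases open with the same material (m / m'), so the period is parallel.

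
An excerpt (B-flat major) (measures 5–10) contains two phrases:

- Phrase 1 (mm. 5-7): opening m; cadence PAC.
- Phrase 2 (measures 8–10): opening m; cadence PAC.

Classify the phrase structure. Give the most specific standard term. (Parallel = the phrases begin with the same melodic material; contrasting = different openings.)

Both phrases have the same opening (m) and the same cadence (perfect authentic cadence): the second is a restatement, not a consequent, so this is a repeated phrase rather than a period.

repeated phrase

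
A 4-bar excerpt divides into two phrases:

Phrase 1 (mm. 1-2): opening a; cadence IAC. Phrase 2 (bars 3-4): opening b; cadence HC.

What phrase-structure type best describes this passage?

The second phrase closes with a half cadence, which is not stronger than the first phrase's imperfect authentic cadence; without a weak→strong cadential pair there is no antecedent–consequent relationship, so this is a phrase group rather than a period.

phrase group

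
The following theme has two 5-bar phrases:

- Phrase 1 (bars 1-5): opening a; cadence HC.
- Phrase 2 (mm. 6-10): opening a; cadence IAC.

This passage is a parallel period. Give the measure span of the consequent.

The antecedent is the phrase ending with the weaker cadence (half cadence, phrase 1) and the consequent the one ending more conclusively (imperfect authentic cadence, phrase 2); the consequent is mm. 6–10.

measures 6–10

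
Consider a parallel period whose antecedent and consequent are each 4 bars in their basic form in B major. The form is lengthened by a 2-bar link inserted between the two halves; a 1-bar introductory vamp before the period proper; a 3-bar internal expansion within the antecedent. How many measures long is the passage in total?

Basic parallel period: 4 + 4 = 8 bars.
8 (basic form) + 2 (link) + 1 (introduction) + 3 (internal expansion) = 14.

14 measures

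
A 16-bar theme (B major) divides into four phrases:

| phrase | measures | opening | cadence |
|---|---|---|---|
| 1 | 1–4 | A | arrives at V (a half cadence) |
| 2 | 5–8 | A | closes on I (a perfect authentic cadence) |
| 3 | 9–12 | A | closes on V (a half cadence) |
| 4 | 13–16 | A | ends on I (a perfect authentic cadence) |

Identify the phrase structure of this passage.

repeated period

The cadence pattern HC–PAC–HC–PAC is weak–strong twice, and phrases 3–4 restate phrases 1–2: a period heard twice, not a double period (which would end weakly at phrase 2).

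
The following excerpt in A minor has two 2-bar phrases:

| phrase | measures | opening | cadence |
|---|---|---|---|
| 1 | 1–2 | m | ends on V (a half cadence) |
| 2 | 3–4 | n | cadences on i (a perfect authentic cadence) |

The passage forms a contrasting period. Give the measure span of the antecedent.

measures 1–2

The antecedent is the phrase ending with the weaker cadence (half cadence, phrase 1) and the consequent the one ending more conclusively (perfect authentic cadence, phrase 2); the antecedent is bars 1–2.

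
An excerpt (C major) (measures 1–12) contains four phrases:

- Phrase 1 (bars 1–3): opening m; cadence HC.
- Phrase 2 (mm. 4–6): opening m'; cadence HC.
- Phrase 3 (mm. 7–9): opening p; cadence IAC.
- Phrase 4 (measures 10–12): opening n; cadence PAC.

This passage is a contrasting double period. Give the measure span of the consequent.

measures 7–12

In a double period the four phrases pair into a large antecedent (phrases 1–2, ending half cadence) and a large consequent (phrases 3–4, ending perfect authentic cadence). The consequent spans bars 7–12.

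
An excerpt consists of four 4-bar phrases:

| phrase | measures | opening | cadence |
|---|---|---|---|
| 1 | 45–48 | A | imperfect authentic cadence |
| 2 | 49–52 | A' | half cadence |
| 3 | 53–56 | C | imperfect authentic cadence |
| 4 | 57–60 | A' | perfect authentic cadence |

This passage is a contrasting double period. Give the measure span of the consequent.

measures 53–60

In a double period the four phrases pair into a large antecedent (phrases 1–2, ending half cadence) and a large consequent (phrases 3–4, ending perfect authentic cadence). The consequent spans mm. 53–60.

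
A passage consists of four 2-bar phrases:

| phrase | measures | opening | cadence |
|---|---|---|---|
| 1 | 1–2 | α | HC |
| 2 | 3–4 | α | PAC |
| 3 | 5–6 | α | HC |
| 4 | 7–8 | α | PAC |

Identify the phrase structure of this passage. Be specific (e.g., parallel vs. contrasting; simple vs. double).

repeated period

The cadence pattern HC–PAC–HC–PAC is weak–strong twice, and phrases 3–4 restate phrases 1–2: a period heard twice, not a double period (which would end weakly at phrase 2).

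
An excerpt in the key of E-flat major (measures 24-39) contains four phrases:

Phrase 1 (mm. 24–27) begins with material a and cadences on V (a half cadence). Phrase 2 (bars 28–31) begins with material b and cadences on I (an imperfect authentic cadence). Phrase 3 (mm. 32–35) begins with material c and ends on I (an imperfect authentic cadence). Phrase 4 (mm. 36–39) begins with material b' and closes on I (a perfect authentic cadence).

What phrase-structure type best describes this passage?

contrasting double period

Four phrases in two halves: the first half (mm. 24-31) ends with an imperfect authentic cadence, the second (measures 32-39) with a perfect authentic cadence — a large antecedent–consequent pair, i.e. a double period.
Phrase 3 begins with different material from phrase 1, making it contrasting.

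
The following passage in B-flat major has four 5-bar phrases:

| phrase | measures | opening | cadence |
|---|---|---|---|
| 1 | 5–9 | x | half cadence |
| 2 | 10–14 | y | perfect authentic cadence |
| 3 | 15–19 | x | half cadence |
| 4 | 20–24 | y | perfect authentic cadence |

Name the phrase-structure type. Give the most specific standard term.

repeated period

The cadence pattern HC–PAC–HC–PAC is weak–strong twice, and phrases 3–4 restate phrases 1–2: a period heard twice, not a double period (which would end weakly at phrase 2).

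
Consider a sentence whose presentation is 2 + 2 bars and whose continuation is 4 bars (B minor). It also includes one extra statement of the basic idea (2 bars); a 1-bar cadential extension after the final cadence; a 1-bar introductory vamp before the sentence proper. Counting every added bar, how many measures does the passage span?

12 measures

Basic sentence: 2 + 2 + 4 = 8 bars.
8 (basic form) + 2 (extra statement) + 1 (cadential extension) + 1 (introduction) = 12.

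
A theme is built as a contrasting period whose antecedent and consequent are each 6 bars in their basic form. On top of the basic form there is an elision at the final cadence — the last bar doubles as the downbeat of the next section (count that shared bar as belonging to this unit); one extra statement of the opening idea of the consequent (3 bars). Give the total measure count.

Basic contrasting period: 6 + 6 = 12 bars.
12 (basic form) + 3 (extra statement) = 15.
The elision shares a bar with the next section but does not change this unit's count.

15 measures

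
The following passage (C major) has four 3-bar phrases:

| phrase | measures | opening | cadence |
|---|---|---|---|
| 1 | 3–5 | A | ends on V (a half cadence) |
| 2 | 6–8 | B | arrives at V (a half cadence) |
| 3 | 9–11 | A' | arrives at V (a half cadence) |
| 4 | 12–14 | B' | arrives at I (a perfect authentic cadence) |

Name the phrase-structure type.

Four phrases in two halves: the first half (bars 3–8) ends with a half cadence, the second (mm. 9–14) with a perfect authentic cadence — a large antecedent–consequent pair, i.e. a double period.
Phrase 3 begins with the same material as phrase 1, making it parallel.

parallel double period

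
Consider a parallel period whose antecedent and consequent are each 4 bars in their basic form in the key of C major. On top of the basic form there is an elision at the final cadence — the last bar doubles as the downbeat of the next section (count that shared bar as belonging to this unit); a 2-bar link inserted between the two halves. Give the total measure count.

Basic parallel period: 4 + 4 = 8 bars.
8 (basic form) + 2 (link) = 10.
The elision shares a bar with the next section but does not change this unit's count.

10 measures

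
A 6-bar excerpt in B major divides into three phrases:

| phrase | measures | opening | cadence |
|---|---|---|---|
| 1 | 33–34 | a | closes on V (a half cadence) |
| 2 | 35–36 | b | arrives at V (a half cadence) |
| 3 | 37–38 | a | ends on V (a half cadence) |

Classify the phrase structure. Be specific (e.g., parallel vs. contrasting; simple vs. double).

phrase group

The final phrase closes with a half cadence, which is not stronger than the preceding half cadence; the 3 phrases lack an overall antecedent–consequent design and so form a phrase group.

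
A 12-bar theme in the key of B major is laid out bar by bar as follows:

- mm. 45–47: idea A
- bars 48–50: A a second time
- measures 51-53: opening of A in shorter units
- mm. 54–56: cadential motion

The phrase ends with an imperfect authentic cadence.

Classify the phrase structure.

Basic idea (mm. 45–47) + its repetition (measures 48–50) form the presentation; fragmentation and cadence (bars 51–56) form the continuation — the 12-bar whole is a sentence.

sentence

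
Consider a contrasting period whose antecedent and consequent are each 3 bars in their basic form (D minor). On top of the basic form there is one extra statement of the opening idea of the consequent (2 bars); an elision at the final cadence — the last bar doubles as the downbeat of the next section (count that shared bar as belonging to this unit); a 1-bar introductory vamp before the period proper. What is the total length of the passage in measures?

Basic contrasting period: 3 + 3 = 6 bars.
6 (basic form) + 2 (extra statement) + 1 (introduction) = 9.
The elision shares a bar with the next section but does not change this unit's count.

9 measures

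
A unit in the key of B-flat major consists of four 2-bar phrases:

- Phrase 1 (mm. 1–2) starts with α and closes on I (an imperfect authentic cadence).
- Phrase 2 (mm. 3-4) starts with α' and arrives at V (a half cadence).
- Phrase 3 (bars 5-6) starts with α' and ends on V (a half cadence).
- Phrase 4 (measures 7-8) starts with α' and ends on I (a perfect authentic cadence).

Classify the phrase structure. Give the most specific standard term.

Four phrases in two halves: the first half (mm. 1–4) ends with a half cadence, the second (bars 5–8) with a perfect authentic cadence — a large antecedent–consequent pair, i.e. a double period.
Phrase 3 begins with the same material as phrase 1, making it parallel.

parallel double period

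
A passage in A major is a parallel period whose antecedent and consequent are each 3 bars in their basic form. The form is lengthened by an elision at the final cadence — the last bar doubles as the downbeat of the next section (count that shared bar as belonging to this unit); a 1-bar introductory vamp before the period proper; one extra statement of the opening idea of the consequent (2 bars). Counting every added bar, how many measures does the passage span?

Basic parallel period: 3 + 3 = 6 bars.
6 (basic form) + 1 (introduction) + 2 (extra statement) = 9.
The elision shares a bar with the next section but does not change this unit's count.

9 measures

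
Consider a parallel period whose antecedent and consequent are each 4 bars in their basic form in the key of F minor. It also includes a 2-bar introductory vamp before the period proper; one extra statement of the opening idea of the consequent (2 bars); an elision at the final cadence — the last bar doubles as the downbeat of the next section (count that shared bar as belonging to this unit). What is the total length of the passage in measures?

Basic parallel period: 4 + 4 = 8 bars.
8 (basic form) + 2 (introduction) + 2 (extra statement) = 12.
The elision shares a bar with the next section but does not change this unit's count.

12 measures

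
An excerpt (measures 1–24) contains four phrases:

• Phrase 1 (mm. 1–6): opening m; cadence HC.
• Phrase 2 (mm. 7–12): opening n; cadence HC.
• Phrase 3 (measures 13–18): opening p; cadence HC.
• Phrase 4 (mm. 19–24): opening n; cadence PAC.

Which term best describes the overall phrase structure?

contrasting double period

Four phrases in two halves: the first half (mm. 1-12) ends with a half cadence, the second (bars 13–24) with a perfect authentic cadence — a large antecedent–consequent pair, i.e. a double period.
Phrase 3 begins with different material from phrase 1, making it contrasting.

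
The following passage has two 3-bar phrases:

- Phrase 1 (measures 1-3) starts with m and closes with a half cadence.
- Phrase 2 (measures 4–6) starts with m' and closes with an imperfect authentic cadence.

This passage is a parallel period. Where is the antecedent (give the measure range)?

The antecedent is the phrase ending with the weaker cadence (half cadence, phrase 1) and the consequent the one ending more conclusively (imperfect authentic cadence, phrase 2); the antecedent is bars 1–3.

measures 1–3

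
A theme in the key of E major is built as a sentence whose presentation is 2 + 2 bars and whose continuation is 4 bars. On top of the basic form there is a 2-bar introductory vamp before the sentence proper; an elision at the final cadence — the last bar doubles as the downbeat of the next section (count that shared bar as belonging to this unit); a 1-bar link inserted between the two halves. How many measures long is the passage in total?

Basic sentence: 2 + 2 + 4 = 8 bars.
8 (basic form) + 2 (introduction) + 1 (link) = 11.
The elision shares a bar with the next section but does not change this unit's count.

11 measures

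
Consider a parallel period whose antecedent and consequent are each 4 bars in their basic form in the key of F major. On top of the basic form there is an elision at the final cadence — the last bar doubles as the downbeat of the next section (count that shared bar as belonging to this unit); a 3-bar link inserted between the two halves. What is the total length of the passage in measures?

11 measures

Basic parallel period: 4 + 4 = 8 bars.
8 (basic form) + 3 (link) = 11.
The elision shares a bar with the next section but does not change this unit's count.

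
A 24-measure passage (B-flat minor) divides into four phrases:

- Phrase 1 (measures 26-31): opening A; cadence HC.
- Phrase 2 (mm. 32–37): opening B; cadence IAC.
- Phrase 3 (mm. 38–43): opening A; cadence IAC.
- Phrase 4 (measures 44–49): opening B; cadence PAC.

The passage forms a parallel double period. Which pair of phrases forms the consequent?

In a double period the first pair of phrases (ending imperfect authentic cadence) is the large antecedent and the second pair (ending perfect authentic cadence) is the large consequent; the consequent is phrases 3 and 4.

phrases 3 and 4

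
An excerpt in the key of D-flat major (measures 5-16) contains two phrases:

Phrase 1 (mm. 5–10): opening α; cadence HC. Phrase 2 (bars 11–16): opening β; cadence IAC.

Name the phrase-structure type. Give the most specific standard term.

contrasting period

Phrase 1 ends with a half cadence (weaker) and phrase 2 with an imperfect authentic cadence (stronger): antecedent + consequent = a period.
The two phrases open with different material (α / β), so the period is contrasting.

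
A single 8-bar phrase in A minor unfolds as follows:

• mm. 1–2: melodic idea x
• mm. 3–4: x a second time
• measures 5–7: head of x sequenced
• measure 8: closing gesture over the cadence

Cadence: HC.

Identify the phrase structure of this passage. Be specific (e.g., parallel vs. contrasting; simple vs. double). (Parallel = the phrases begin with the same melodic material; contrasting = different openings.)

sentence

Basic idea (mm. 1–2) + its repetition (mm. 3–4) form the presentation; fragmentation and cadence (measures 5–8) form the continuation — the 8-bar whole is a sentence.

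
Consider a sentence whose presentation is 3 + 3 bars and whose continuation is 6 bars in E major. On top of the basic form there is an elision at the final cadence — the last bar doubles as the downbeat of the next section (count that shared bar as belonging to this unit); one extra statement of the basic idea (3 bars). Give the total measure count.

Basic sentence: 3 + 3 + 6 = 12 bars.
12 (basic form) + 3 (extra statement) = 15.
The elision shares a bar with the next section but does not change this unit's count.

15 measures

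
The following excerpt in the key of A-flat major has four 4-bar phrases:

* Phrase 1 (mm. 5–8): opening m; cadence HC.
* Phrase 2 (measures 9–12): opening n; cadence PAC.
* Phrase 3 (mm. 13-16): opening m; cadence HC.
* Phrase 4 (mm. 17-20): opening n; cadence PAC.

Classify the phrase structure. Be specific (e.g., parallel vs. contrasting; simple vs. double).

The cadence pattern HC–PAC–HC–PAC is weak–strong twice, and phrases 3–4 restate phrases 1–2: a period heard twice, not a double period (which would end weakly at phrase 2).

repeated period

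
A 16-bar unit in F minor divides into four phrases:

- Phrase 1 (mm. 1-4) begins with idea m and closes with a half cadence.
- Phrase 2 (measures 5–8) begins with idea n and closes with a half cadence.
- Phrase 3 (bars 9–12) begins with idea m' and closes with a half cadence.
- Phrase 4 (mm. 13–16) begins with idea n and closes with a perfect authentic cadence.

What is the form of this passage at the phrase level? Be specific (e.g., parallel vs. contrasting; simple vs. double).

parallel double period

Four phrases in two halves: the first half (measures 1-8) ends with a half cadence, the second (bars 9-16) with a perfect authentic cadence — a large antecedent–consequent pair, i.e. a double period.
Phrase 3 begins with the same material as phrase 1, making it parallel.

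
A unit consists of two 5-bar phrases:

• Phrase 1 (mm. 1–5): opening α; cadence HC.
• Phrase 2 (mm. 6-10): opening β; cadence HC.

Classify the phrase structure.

phrase group

The second phrase closes with a half cadence, which is not stronger than the first phrase's half cadence; without a weak→strong cadential pair there is no antecedent–consequent relationship, so this is a phrase group rather than a period.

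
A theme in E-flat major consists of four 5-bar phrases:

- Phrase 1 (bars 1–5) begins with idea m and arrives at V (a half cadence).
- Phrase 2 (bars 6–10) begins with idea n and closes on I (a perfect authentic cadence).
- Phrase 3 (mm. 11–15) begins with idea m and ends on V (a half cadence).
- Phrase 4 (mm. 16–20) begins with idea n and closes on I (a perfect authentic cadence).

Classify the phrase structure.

repeated period

The cadence pattern HC–PAC–HC–PAC is weak–strong twice, and phrases 3–4 restate phrases 1–2: a period heard twice, not a double period (which would end weakly at phrase 2).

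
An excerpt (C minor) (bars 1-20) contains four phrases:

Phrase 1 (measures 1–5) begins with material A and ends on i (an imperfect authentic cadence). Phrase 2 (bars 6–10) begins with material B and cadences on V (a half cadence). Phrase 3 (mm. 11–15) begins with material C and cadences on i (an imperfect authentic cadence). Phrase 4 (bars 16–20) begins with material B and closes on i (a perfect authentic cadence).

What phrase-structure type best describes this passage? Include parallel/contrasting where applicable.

Four phrases in two halves: the first half (mm. 1-10) ends with a half cadence, the second (mm. 11-20) with a perfect authentic cadence — a large antecedent–consequent pair, i.e. a double period.
Phrase 3 begins with different material from phrase 1, making it contrasting.

contrasting double period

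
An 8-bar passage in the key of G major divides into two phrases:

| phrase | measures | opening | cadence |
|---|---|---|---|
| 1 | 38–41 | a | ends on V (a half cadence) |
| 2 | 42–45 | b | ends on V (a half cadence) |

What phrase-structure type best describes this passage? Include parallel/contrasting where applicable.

phrase group

The second phrase closes with a half cadence, which is not stronger than the first phrase's half cadence; without a weak→strong cadential pair there is no antecedent–consequent relationship, so this is a phrase group rather than a period.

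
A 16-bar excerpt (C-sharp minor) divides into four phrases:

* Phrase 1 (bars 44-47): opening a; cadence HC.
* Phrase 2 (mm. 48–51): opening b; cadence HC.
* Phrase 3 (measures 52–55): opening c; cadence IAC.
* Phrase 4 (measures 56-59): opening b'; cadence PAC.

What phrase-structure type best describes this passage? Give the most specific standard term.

contrasting double period

Four phrases in two halves: the first half (measures 44–51) ends with a half cadence, the second (measures 52-59) with a perfect authentic cadence — a large antecedent–consequent pair, i.e. a double period.
Phrase 3 begins with different material from phrase 1, making it contrasting.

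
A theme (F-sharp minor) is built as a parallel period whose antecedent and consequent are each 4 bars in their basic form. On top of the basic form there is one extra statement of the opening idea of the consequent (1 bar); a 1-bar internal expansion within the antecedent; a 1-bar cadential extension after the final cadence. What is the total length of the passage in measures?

11 measures

Basic parallel period: 4 + 4 = 8 bars.
8 (basic form) + 1 (extra statement) + 1 (internal expansion) + 1 (cadential extension) = 11.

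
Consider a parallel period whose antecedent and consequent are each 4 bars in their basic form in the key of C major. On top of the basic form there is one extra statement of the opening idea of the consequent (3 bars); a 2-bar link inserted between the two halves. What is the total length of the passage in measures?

Basic parallel period: 4 + 4 = 8 bars.
8 (basic form) + 3 (extra statement) + 2 (link) = 13.

13 measures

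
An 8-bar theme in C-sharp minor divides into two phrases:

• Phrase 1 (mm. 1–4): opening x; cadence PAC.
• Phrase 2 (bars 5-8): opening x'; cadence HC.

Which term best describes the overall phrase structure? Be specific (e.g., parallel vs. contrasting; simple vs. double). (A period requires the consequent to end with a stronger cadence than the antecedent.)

phrase group

The second phrase closes with a half cadence, which is not stronger than the first phrase's perfect authentic cadence; without a weak→strong cadential pair there is no antecedent–consequent relationship, so this is a phrase group rather than a period.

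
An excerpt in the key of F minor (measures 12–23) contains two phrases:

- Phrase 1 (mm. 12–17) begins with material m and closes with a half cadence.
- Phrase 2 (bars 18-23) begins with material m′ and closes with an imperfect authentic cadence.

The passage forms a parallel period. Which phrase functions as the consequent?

The phrase ending with the weaker cadence (half cadence) is the antecedent; the one ending more conclusively (imperfect authentic cadence) is the consequent. The consequent is phrase 2.

phrase 2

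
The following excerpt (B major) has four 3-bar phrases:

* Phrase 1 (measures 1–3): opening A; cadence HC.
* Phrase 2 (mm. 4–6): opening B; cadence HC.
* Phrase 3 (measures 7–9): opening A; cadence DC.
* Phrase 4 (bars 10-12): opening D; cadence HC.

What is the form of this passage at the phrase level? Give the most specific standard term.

phrase group

Phrase 4 ends with a half cadence, no stronger than phrase 2's half cadence, so the four phrases do not form a double period; nor do phrases 3–4 duplicate 1–2, so it is not a repeated period. With no phrase reaching a conclusive cadence, the passage is a phrase group.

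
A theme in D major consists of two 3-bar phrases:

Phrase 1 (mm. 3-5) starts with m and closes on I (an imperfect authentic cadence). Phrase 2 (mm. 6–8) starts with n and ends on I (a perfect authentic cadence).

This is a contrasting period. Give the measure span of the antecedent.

measures 3–5

The phrase ending with the weaker cadence (imperfect authentic cadence) is the antecedent; the one ending more conclusively (perfect authentic cadence) is the consequent. The antecedent is measures 3–5.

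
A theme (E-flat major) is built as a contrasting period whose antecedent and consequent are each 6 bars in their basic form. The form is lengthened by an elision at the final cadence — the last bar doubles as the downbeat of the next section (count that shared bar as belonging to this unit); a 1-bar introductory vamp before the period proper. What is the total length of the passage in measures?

13 measures

Basic contrasting period: 6 + 6 = 12 bars.
12 (basic form) + 1 (introduction) = 13.
The elision shares a bar with the next section but does not change this unit's count.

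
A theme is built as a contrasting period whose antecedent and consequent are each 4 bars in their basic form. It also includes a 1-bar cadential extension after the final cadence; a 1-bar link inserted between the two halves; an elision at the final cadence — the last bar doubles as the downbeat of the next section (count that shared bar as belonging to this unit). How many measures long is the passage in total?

10 measures

Basic contrasting period: 4 + 4 = 8 bars.
8 (basic form) + 1 (cadential extension) + 1 (link) = 10.
The elision shares a bar with the next section but does not change this unit's count.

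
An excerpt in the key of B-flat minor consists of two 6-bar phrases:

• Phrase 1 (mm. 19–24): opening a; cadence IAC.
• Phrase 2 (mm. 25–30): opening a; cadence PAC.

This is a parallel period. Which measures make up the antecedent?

The phrase ending with the weaker cadence (imperfect authentic cadence) is the antecedent; the one ending more conclusively (perfect authentic cadence) is the consequent. The antecedent is measures 19–24.

measures 19–24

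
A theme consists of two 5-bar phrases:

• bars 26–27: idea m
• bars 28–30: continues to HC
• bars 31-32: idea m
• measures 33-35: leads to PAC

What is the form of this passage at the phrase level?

parallel period

Phrase 1 ends with a half cadence (weaker) and phrase 2 with a perfect authentic cadence (stronger): antecedent + consequent = a period.
The two phrases open with the same material (m / m), so the period is parallel.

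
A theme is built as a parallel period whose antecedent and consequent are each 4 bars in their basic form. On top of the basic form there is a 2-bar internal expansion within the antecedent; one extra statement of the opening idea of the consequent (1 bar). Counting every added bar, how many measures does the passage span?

11 measures

Basic parallel period: 4 + 4 = 8 bars.
8 (basic form) + 2 (internal expansion) + 1 (extra statement) = 11.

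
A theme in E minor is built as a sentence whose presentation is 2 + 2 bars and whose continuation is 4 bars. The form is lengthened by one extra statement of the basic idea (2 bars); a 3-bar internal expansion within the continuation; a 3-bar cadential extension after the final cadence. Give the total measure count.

Basic sentence: 2 + 2 + 4 = 8 bars.
8 (basic form) + 2 (extra statement) + 3 (internal expansion) + 3 (cadential extension) = 16.

16 measures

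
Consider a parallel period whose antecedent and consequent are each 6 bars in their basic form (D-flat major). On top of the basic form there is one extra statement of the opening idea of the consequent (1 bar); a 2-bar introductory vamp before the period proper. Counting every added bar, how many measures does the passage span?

15 measures

Basic parallel period: 6 + 6 = 12 bars.
12 (basic form) + 1 (extra statement) + 2 (introduction) = 15.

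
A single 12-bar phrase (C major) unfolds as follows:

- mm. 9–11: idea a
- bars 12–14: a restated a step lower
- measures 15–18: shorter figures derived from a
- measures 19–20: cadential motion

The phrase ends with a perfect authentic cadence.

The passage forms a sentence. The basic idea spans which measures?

measures 9–11

The presentation of a sentence is the basic idea (bars 9–11) plus its repetition (mm. 12-14); the basic idea is therefore measures 9-11.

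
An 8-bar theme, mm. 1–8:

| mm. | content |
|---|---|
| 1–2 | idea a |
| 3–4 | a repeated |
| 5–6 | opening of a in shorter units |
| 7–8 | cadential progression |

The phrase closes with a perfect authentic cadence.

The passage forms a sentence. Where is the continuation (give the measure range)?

measures 5–8

After the presentation (bars 1-4), the continuation covers the fragmentation through the cadence: bars 5–8.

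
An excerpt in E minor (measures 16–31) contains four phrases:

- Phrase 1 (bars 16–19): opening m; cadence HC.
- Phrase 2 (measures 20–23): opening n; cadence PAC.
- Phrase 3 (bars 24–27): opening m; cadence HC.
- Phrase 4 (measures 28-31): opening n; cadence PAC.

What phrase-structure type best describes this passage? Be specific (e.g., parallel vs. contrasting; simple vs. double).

The cadence pattern HC–PAC–HC–PAC is weak–strong twice, and phrases 3–4 restate phrases 1–2: a period heard twice, not a double period (which would end weakly at phrase 2).

repeated period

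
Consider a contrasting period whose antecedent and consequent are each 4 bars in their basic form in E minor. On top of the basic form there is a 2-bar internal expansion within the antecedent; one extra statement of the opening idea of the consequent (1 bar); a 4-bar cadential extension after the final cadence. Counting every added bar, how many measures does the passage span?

Basic contrasting period: 4 + 4 = 8 bars.
8 (basic form) + 2 (internal expansion) + 1 (extra statement) + 4 (cadential extension) = 15.

15 measures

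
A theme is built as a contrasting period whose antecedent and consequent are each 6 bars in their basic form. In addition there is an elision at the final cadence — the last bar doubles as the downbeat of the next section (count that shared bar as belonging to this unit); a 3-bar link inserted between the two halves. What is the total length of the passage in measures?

Basic contrasting period: 6 + 6 = 12 bars.
12 (basic form) + 3 (link) = 15.
The elision shares a bar with the next section but does not change this unit's count.

15 measures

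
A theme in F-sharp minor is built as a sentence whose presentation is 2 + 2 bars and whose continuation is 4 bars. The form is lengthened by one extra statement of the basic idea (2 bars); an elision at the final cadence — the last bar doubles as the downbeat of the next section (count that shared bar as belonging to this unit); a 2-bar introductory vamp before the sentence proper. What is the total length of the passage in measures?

12 measures

Basic sentence: 2 + 2 + 4 = 8 bars.
8 (basic form) + 2 (extra statement) + 2 (introduction) = 12.
The elision shares a bar with the next section but does not change this unit's count.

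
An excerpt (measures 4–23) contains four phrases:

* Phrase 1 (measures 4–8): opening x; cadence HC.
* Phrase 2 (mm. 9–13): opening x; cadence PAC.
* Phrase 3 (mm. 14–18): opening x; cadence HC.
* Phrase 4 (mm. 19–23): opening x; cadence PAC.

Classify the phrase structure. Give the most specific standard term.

repeated period

The cadence pattern HC–PAC–HC–PAC is weak–strong twice, and phrases 3–4 restate phrases 1–2: a period heard twice, not a double period (which would end weakly at phrase 2).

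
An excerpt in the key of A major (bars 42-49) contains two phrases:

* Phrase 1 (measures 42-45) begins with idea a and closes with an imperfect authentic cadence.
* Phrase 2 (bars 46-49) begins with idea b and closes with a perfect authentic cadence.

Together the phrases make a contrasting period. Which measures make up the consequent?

measures 46–49

The phrase ending with the weaker cadence (imperfect authentic cadence) is the antecedent; the one ending more conclusively (perfect authentic cadence) is the consequent. The consequent is measures 46–49.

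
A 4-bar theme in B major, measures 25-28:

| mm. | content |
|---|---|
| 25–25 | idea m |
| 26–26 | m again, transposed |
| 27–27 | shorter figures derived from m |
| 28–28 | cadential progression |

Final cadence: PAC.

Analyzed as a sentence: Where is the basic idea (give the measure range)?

measures 25–25

The presentation of a sentence is the basic idea (bar 25) plus its repetition (m. 26); the basic idea is therefore m. 25.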